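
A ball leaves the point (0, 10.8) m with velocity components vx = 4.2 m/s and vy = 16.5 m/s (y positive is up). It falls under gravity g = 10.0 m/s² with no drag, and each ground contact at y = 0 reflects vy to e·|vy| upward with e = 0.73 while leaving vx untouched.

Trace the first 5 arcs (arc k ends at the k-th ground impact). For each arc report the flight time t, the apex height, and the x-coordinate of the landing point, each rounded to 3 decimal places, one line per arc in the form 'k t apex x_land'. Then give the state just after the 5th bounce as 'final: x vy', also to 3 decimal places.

1 3.860 24.413 16.210
2 3.226 13.009 29.760
3 2.355 6.933 39.651
4 1.719 3.694 46.872
5 1.255 1.969 52.143
final: 52.143 4.581

Arc 1: start y=10.800, vy=16.500 → t=3.860, apex=24.413, x_land=16.210, impact vy=-22.096
  bounce: vy ← 0.73·22.096 = 16.130
Arc 2: start y=0.000, vy=16.130 → t=3.226, apex=13.009, x_land=29.760, impact vy=-16.130
  bounce: vy ← 0.73·16.130 = 11.775
Arc 3: start y=0.000, vy=11.775 → t=2.355, apex=6.933, x_land=39.651, impact vy=-11.775
  bounce: vy ← 0.73·11.775 = 8.596
Arc 4: start y=0.000, vy=8.596 → t=1.719, apex=3.694, x_land=46.872, impact vy=-8.596
  bounce: vy ← 0.73·8.596 = 6.275
Arc 5: start y=0.000, vy=6.275 → t=1.255, apex=1.969, x_land=52.143, impact vy=-6.275
  bounce: vy ← 0.73·6.275 = 4.581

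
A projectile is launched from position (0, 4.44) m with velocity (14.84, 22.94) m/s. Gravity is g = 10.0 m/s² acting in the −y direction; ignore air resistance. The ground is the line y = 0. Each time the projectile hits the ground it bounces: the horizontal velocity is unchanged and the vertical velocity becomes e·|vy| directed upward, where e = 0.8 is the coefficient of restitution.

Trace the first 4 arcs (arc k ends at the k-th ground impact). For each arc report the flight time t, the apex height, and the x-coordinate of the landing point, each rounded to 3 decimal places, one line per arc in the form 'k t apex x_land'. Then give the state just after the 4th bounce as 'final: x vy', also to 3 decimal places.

Arc 1: start y=4.440, vy=22.940 → t=4.774, apex=30.752, x_land=70.846, impact vy=-24.800
  bounce: vy ← 0.8·24.800 = 19.840
Arc 2: start y=0.000, vy=19.840 → t=3.968, apex=19.681, x_land=129.732, impact vy=-19.840
  bounce: vy ← 0.8·19.840 = 15.872
Arc 3: start y=0.000, vy=15.872 → t=3.174, apex=12.596, x_land=176.840, impact vy=-15.872
  bounce: vy ← 0.8·15.872 = 12.698
Arc 4: start y=0.000, vy=12.698 → t=2.540, apex=8.061, x_land=214.526, impact vy=-12.698
  bounce: vy ← 0.8·12.698 = 10.158

1 4.774 30.752 70.846
2 3.968 19.681 129.732
3 3.174 12.596 176.840
4 2.540 8.061 214.526
final: 214.526 10.158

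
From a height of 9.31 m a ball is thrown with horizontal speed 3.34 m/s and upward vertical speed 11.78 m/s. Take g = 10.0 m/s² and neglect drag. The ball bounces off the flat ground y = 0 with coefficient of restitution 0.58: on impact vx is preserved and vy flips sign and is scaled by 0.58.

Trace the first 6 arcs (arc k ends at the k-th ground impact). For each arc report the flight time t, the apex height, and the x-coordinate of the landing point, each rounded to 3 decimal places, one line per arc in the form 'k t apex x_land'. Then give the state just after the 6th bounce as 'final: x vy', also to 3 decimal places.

Arc 1: start y=9.310, vy=11.780 → t=2.981, apex=16.248, x_land=9.955, impact vy=-18.027
  bounce: vy ← 0.58·18.027 = 10.456
Arc 2: start y=0.000, vy=10.456 → t=2.091, apex=5.466, x_land=16.940, impact vy=-10.456
  bounce: vy ← 0.58·10.456 = 6.064
Arc 3: start y=0.000, vy=6.064 → t=1.213, apex=1.839, x_land=20.991, impact vy=-6.064
  bounce: vy ← 0.58·6.064 = 3.517
Arc 4: start y=0.000, vy=3.517 → t=0.703, apex=0.619, x_land=23.340, impact vy=-3.517
  bounce: vy ← 0.58·3.517 = 2.040
Arc 5: start y=0.000, vy=2.040 → t=0.408, apex=0.208, x_land=24.703, impact vy=-2.040
  bounce: vy ← 0.58·2.040 = 1.183
Arc 6: start y=0.000, vy=1.183 → t=0.237, apex=0.070, x_land=25.493, impact vy=-1.183
  bounce: vy ← 0.58·1.183 = 0.686

1 2.981 16.248 9.955
2 2.091 5.466 16.940
3 1.213 1.839 20.991
4 0.703 0.619 23.340
5 0.408 0.208 24.703
6 0.237 0.070 25.493
final: 25.493 0.686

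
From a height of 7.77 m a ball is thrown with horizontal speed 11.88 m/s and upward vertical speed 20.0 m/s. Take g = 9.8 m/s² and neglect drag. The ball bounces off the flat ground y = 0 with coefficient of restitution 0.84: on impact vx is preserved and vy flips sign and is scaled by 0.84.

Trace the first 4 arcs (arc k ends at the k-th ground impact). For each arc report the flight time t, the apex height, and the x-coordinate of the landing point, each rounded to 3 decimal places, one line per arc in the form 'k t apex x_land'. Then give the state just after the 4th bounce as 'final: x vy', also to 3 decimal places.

Arc 1: start y=7.770, vy=20.000 → t=4.439, apex=28.178, x_land=52.734, impact vy=-23.501
  bounce: vy ← 0.84·23.501 = 19.741
Arc 2: start y=0.000, vy=19.741 → t=4.029, apex=19.883, x_land=100.595, impact vy=-19.741
  bounce: vy ← 0.84·19.741 = 16.582
Arc 3: start y=0.000, vy=16.582 → t=3.384, apex=14.029, x_land=140.798, impact vy=-16.582
  bounce: vy ← 0.84·16.582 = 13.929
Arc 4: start y=0.000, vy=13.929 → t=2.843, apex=9.899, x_land=174.569, impact vy=-13.929
  bounce: vy ← 0.84·13.929 = 11.700

1 4.439 28.178 52.734
2 4.029 19.883 100.595
3 3.384 14.029 140.798
4 2.843 9.899 174.569
final: 174.569 11.700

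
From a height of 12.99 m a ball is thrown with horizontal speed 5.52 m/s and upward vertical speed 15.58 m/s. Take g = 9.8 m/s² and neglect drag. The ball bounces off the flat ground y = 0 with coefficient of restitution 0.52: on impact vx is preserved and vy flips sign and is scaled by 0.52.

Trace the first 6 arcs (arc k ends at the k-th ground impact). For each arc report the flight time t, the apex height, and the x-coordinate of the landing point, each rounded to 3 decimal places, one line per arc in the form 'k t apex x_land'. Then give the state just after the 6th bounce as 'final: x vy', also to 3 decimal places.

1 3.865 25.375 21.337
2 2.367 6.861 34.401
3 1.231 1.855 41.194
4 0.640 0.502 44.727
5 0.333 0.136 46.564
6 0.173 0.037 47.519
final: 47.519 0.441

Arc 1: start y=12.990, vy=15.580 → t=3.865, apex=25.375, x_land=21.337, impact vy=-22.301
  bounce: vy ← 0.52·22.301 = 11.597
Arc 2: start y=0.000, vy=11.597 → t=2.367, apex=6.861, x_land=34.401, impact vy=-11.597
  bounce: vy ← 0.52·11.597 = 6.030
Arc 3: start y=0.000, vy=6.030 → t=1.231, apex=1.855, x_land=41.194, impact vy=-6.030
  bounce: vy ← 0.52·6.030 = 3.136
Arc 4: start y=0.000, vy=3.136 → t=0.640, apex=0.502, x_land=44.727, impact vy=-3.136
  bounce: vy ← 0.52·3.136 = 1.631
Arc 5: start y=0.000, vy=1.631 → t=0.333, apex=0.136, x_land=46.564, impact vy=-1.631
  bounce: vy ← 0.52·1.631 = 0.848
Arc 6: start y=0.000, vy=0.848 → t=0.173, apex=0.037, x_land=47.519, impact vy=-0.848
  bounce: vy ← 0.52·0.848 = 0.441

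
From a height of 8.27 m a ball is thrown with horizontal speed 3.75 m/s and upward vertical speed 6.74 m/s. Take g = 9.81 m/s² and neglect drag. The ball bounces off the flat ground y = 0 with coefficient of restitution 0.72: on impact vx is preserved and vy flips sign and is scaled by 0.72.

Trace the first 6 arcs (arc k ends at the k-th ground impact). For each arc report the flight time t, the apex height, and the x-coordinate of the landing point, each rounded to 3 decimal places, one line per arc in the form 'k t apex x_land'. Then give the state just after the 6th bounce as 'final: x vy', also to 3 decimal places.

1 2.156 10.585 8.085
2 2.115 5.487 16.018
3 1.523 2.845 21.730
4 1.097 1.475 25.842
5 0.790 0.764 28.803
6 0.568 0.396 30.935
final: 30.935 2.008

Arc 1: start y=8.270, vy=6.740 → t=2.156, apex=10.585, x_land=8.085, impact vy=-14.411
  bounce: vy ← 0.72·14.411 = 10.376
Arc 2: start y=0.000, vy=10.376 → t=2.115, apex=5.487, x_land=16.018, impact vy=-10.376
  bounce: vy ← 0.72·10.376 = 7.471
Arc 3: start y=0.000, vy=7.471 → t=1.523, apex=2.845, x_land=21.730, impact vy=-7.471
  bounce: vy ← 0.72·7.471 = 5.379
Arc 4: start y=0.000, vy=5.379 → t=1.097, apex=1.475, x_land=25.842, impact vy=-5.379
  bounce: vy ← 0.72·5.379 = 3.873
Arc 5: start y=0.000, vy=3.873 → t=0.790, apex=0.764, x_land=28.803, impact vy=-3.873
  bounce: vy ← 0.72·3.873 = 2.788
Arc 6: start y=0.000, vy=2.788 → t=0.568, apex=0.396, x_land=30.935, impact vy=-2.788
  bounce: vy ← 0.72·2.788 = 2.008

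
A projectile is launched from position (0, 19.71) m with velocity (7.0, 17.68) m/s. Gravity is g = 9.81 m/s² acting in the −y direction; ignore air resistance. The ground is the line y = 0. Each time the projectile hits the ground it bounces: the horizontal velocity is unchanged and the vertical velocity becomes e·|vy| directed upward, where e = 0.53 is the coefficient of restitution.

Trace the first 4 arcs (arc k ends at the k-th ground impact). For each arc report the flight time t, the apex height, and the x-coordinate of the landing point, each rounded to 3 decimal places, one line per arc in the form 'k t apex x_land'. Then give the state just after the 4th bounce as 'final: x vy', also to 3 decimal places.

1 4.498 35.642 31.485
2 2.857 10.012 51.487
3 1.514 2.812 62.088
4 0.803 0.790 67.706
final: 67.706 2.087

Arc 1: start y=19.710, vy=17.680 → t=4.498, apex=35.642, x_land=31.485, impact vy=-26.444
  bounce: vy ← 0.53·26.444 = 14.015
Arc 2: start y=0.000, vy=14.015 → t=2.857, apex=10.012, x_land=51.487, impact vy=-14.015
  bounce: vy ← 0.53·14.015 = 7.428
Arc 3: start y=0.000, vy=7.428 → t=1.514, apex=2.812, x_land=62.088, impact vy=-7.428
  bounce: vy ← 0.53·7.428 = 3.937
Arc 4: start y=0.000, vy=3.937 → t=0.803, apex=0.790, x_land=67.706, impact vy=-3.937
  bounce: vy ← 0.53·3.937 = 2.087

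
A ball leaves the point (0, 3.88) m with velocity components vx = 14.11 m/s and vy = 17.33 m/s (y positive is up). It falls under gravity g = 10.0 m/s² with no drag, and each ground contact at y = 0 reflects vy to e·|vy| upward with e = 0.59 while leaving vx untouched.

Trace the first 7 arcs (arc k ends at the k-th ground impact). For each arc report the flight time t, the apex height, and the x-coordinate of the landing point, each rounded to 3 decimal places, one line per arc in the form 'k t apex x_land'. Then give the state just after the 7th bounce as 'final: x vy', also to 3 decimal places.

1 3.677 18.896 51.883
2 2.294 6.578 84.251
3 1.353 2.290 103.348
4 0.799 0.797 114.615
5 0.471 0.277 121.263
6 0.278 0.097 125.185
7 0.164 0.034 127.499
final: 127.499 0.484

Arc 1: start y=3.880, vy=17.330 → t=3.677, apex=18.896, x_land=51.883, impact vy=-19.440
  bounce: vy ← 0.59·19.440 = 11.470
Arc 2: start y=0.000, vy=11.470 → t=2.294, apex=6.578, x_land=84.251, impact vy=-11.470
  bounce: vy ← 0.59·11.470 = 6.767
Arc 3: start y=0.000, vy=6.767 → t=1.353, apex=2.290, x_land=103.348, impact vy=-6.767
  bounce: vy ← 0.59·6.767 = 3.993
Arc 4: start y=0.000, vy=3.993 → t=0.799, apex=0.797, x_land=114.615, impact vy=-3.993
  bounce: vy ← 0.59·3.993 = 2.356
Arc 5: start y=0.000, vy=2.356 → t=0.471, apex=0.277, x_land=121.263, impact vy=-2.356
  bounce: vy ← 0.59·2.356 = 1.390
Arc 6: start y=0.000, vy=1.390 → t=0.278, apex=0.097, x_land=125.185, impact vy=-1.390
  bounce: vy ← 0.59·1.390 = 0.820
Arc 7: start y=0.000, vy=0.820 → t=0.164, apex=0.034, x_land=127.499, impact vy=-0.820
  bounce: vy ← 0.59·0.820 = 0.484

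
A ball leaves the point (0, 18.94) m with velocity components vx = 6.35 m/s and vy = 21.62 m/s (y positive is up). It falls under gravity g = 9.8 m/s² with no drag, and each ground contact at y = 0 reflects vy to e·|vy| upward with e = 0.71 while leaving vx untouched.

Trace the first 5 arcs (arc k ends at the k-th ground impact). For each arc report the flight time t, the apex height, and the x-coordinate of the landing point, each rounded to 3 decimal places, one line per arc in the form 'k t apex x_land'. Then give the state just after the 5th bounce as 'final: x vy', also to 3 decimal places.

Arc 1: start y=18.940, vy=21.620 → t=5.161, apex=42.788, x_land=32.773, impact vy=-28.959
  bounce: vy ← 0.71·28.959 = 20.561
Arc 2: start y=0.000, vy=20.561 → t=4.196, apex=21.570, x_land=59.419, impact vy=-20.561
  bounce: vy ← 0.71·20.561 = 14.598
Arc 3: start y=0.000, vy=14.598 → t=2.979, apex=10.873, x_land=78.337, impact vy=-14.598
  bounce: vy ← 0.71·14.598 = 10.365
Arc 4: start y=0.000, vy=10.365 → t=2.115, apex=5.481, x_land=91.769, impact vy=-10.365
  bounce: vy ← 0.71·10.365 = 7.359
Arc 5: start y=0.000, vy=7.359 → t=1.502, apex=2.763, x_land=101.306, impact vy=-7.359
  bounce: vy ← 0.71·7.359 = 5.225

1 5.161 42.788 32.773
2 4.196 21.570 59.419
3 2.979 10.873 78.337
4 2.115 5.481 91.769
5 1.502 2.763 101.306
final: 101.306 5.225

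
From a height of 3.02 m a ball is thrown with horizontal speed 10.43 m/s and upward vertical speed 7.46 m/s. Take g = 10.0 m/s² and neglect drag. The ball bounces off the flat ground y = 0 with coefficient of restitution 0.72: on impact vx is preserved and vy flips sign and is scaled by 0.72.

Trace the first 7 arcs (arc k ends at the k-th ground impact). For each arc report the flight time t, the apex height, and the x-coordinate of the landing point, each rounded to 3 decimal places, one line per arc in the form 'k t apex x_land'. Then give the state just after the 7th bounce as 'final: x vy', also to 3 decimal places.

Arc 1: start y=3.020, vy=7.460 → t=1.823, apex=5.803, x_land=19.017, impact vy=-10.773
  bounce: vy ← 0.72·10.773 = 7.756
Arc 2: start y=0.000, vy=7.756 → t=1.551, apex=3.008, x_land=35.197, impact vy=-7.756
  bounce: vy ← 0.72·7.756 = 5.585
Arc 3: start y=0.000, vy=5.585 → t=1.117, apex=1.559, x_land=46.846, impact vy=-5.585
  bounce: vy ← 0.72·5.585 = 4.021
Arc 4: start y=0.000, vy=4.021 → t=0.804, apex=0.808, x_land=55.234, impact vy=-4.021
  bounce: vy ← 0.72·4.021 = 2.895
Arc 5: start y=0.000, vy=2.895 → t=0.579, apex=0.419, x_land=61.273, impact vy=-2.895
  bounce: vy ← 0.72·2.895 = 2.084
Arc 6: start y=0.000, vy=2.084 → t=0.417, apex=0.217, x_land=65.621, impact vy=-2.084
  bounce: vy ← 0.72·2.084 = 1.501
Arc 7: start y=0.000, vy=1.501 → t=0.300, apex=0.113, x_land=68.751, impact vy=-1.501
  bounce: vy ← 0.72·1.501 = 1.081

1 1.823 5.803 19.017
2 1.551 3.008 35.197
3 1.117 1.559 46.846
4 0.804 0.808 55.234
5 0.579 0.419 61.273
6 0.417 0.217 65.621
7 0.300 0.113 68.751
final: 68.751 1.081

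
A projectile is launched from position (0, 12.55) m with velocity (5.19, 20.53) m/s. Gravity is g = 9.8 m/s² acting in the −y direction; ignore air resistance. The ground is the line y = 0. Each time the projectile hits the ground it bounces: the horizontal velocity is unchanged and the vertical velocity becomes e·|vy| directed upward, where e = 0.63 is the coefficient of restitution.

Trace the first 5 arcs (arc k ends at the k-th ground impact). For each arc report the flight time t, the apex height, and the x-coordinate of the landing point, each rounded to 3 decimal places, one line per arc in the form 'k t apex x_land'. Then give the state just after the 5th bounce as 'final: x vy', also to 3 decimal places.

1 4.731 34.054 24.555
2 3.322 13.516 41.794
3 2.093 5.365 52.655
4 1.318 2.129 59.497
5 0.831 0.845 63.808
final: 63.808 2.564

Arc 1: start y=12.550, vy=20.530 → t=4.731, apex=34.054, x_land=24.555, impact vy=-25.835
  bounce: vy ← 0.63·25.835 = 16.276
Arc 2: start y=0.000, vy=16.276 → t=3.322, apex=13.516, x_land=41.794, impact vy=-16.276
  bounce: vy ← 0.63·16.276 = 10.254
Arc 3: start y=0.000, vy=10.254 → t=2.093, apex=5.365, x_land=52.655, impact vy=-10.254
  bounce: vy ← 0.63·10.254 = 6.460
Arc 4: start y=0.000, vy=6.460 → t=1.318, apex=2.129, x_land=59.497, impact vy=-6.460
  bounce: vy ← 0.63·6.460 = 4.070
Arc 5: start y=0.000, vy=4.070 → t=0.831, apex=0.845, x_land=63.808, impact vy=-4.070
  bounce: vy ← 0.63·4.070 = 2.564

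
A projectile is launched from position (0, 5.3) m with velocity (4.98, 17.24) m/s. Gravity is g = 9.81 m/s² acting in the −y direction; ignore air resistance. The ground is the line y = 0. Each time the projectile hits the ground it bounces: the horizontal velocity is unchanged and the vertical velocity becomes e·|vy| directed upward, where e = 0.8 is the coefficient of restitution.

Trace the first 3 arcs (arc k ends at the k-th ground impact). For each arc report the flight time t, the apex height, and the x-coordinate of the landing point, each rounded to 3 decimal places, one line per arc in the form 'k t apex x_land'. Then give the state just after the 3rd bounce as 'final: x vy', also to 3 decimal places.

1 3.799 20.449 18.920
2 3.267 13.087 35.189
3 2.614 8.376 48.204
final: 48.204 10.255

Arc 1: start y=5.300, vy=17.240 → t=3.799, apex=20.449, x_land=18.920, impact vy=-20.030
  bounce: vy ← 0.8·20.030 = 16.024
Arc 2: start y=0.000, vy=16.024 → t=3.267, apex=13.087, x_land=35.189, impact vy=-16.024
  bounce: vy ← 0.8·16.024 = 12.819
Arc 3: start y=0.000, vy=12.819 → t=2.614, apex=8.376, x_land=48.204, impact vy=-12.819
  bounce: vy ← 0.8·12.819 = 10.255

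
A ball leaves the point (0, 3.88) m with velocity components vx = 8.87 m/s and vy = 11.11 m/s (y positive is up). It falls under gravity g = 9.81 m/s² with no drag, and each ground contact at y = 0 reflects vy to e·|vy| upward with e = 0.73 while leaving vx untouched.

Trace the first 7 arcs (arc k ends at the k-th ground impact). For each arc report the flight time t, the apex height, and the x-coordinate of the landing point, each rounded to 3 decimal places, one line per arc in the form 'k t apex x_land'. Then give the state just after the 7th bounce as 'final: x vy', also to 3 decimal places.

Arc 1: start y=3.880, vy=11.110 → t=2.573, apex=10.171, x_land=22.818, impact vy=-14.126
  bounce: vy ← 0.73·14.126 = 10.312
Arc 2: start y=0.000, vy=10.312 → t=2.102, apex=5.420, x_land=41.467, impact vy=-10.312
  bounce: vy ← 0.73·10.312 = 7.528
Arc 3: start y=0.000, vy=7.528 → t=1.535, apex=2.888, x_land=55.080, impact vy=-7.528
  bounce: vy ← 0.73·7.528 = 5.495
Arc 4: start y=0.000, vy=5.495 → t=1.120, apex=1.539, x_land=65.018, impact vy=-5.495
  bounce: vy ← 0.73·5.495 = 4.012
Arc 5: start y=0.000, vy=4.012 → t=0.818, apex=0.820, x_land=72.272, impact vy=-4.012
  bounce: vy ← 0.73·4.012 = 2.929
Arc 6: start y=0.000, vy=2.929 → t=0.597, apex=0.437, x_land=77.568, impact vy=-2.929
  bounce: vy ← 0.73·2.929 = 2.138
Arc 7: start y=0.000, vy=2.138 → t=0.436, apex=0.233, x_land=81.434, impact vy=-2.138
  bounce: vy ← 0.73·2.138 = 1.561

1 2.573 10.171 22.818
2 2.102 5.420 41.467
3 1.535 2.888 55.080
4 1.120 1.539 65.018
5 0.818 0.820 72.272
6 0.597 0.437 77.568
7 0.436 0.233 81.434
final: 81.434 1.561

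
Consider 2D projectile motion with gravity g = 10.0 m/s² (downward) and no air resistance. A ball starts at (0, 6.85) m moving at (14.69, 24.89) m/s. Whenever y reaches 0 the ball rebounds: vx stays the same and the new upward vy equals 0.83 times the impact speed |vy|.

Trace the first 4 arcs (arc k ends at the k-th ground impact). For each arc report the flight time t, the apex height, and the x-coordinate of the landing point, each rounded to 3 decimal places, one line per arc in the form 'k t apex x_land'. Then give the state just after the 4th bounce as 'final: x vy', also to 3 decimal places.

Arc 1: start y=6.850, vy=24.890 → t=5.239, apex=37.826, x_land=76.968, impact vy=-27.505
  bounce: vy ← 0.83·27.505 = 22.829
Arc 2: start y=0.000, vy=22.829 → t=4.566, apex=26.058, x_land=144.039, impact vy=-22.829
  bounce: vy ← 0.83·22.829 = 18.948
Arc 3: start y=0.000, vy=18.948 → t=3.790, apex=17.951, x_land=199.709, impact vy=-18.948
  bounce: vy ← 0.83·18.948 = 15.727
Arc 4: start y=0.000, vy=15.727 → t=3.145, apex=12.367, x_land=245.914, impact vy=-15.727
  bounce: vy ← 0.83·15.727 = 13.053

1 5.239 37.826 76.968
2 4.566 26.058 144.039
3 3.790 17.951 199.709
4 3.145 12.367 245.914
final: 245.914 13.053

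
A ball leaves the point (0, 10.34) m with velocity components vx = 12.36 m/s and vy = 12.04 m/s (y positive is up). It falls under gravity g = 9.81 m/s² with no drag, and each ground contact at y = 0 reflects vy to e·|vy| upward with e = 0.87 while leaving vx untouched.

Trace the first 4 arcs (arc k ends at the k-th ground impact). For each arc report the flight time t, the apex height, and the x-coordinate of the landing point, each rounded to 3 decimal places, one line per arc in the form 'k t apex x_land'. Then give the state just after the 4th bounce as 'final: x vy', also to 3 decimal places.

Arc 1: start y=10.340, vy=12.040 → t=3.128, apex=17.728, x_land=38.668, impact vy=-18.650
  bounce: vy ← 0.87·18.650 = 16.226
Arc 2: start y=0.000, vy=16.226 → t=3.308, apex=13.419, x_land=79.555, impact vy=-16.226
  bounce: vy ← 0.87·16.226 = 14.116
Arc 3: start y=0.000, vy=14.116 → t=2.878, apex=10.157, x_land=115.126, impact vy=-14.116
  bounce: vy ← 0.87·14.116 = 12.281
Arc 4: start y=0.000, vy=12.281 → t=2.504, apex=7.688, x_land=146.074, impact vy=-12.281
  bounce: vy ← 0.87·12.281 = 10.685

1 3.128 17.728 38.668
2 3.308 13.419 79.555
3 2.878 10.157 115.126
4 2.504 7.688 146.074
final: 146.074 10.685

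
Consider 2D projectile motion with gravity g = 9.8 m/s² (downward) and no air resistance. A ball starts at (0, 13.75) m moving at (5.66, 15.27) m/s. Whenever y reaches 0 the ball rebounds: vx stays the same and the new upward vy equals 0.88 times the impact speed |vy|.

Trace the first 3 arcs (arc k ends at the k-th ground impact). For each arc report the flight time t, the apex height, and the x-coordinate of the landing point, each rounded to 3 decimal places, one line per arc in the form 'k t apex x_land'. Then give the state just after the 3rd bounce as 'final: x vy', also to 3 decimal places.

1 3.846 25.647 21.768
2 4.027 19.861 44.558
3 3.543 15.380 64.613
final: 64.613 15.279

Arc 1: start y=13.750, vy=15.270 → t=3.846, apex=25.647, x_land=21.768, impact vy=-22.420
  bounce: vy ← 0.88·22.420 = 19.730
Arc 2: start y=0.000, vy=19.730 → t=4.027, apex=19.861, x_land=44.558, impact vy=-19.730
  bounce: vy ← 0.88·19.730 = 17.362
Arc 3: start y=0.000, vy=17.362 → t=3.543, apex=15.380, x_land=64.613, impact vy=-17.362
  bounce: vy ← 0.88·17.362 = 15.279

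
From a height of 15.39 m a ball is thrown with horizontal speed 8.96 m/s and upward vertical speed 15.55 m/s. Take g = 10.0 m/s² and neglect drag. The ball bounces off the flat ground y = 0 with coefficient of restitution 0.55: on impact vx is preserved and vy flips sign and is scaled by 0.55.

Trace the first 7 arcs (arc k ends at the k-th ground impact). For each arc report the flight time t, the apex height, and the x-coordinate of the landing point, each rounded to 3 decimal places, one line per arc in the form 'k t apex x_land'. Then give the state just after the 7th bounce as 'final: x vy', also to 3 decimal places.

Arc 1: start y=15.390, vy=15.550 → t=3.899, apex=27.480, x_land=34.938, impact vy=-23.444
  bounce: vy ← 0.55·23.444 = 12.894
Arc 2: start y=0.000, vy=12.894 → t=2.579, apex=8.313, x_land=58.044, impact vy=-12.894
  bounce: vy ← 0.55·12.894 = 7.092
Arc 3: start y=0.000, vy=7.092 → t=1.418, apex=2.515, x_land=70.753, impact vy=-7.092
  bounce: vy ← 0.55·7.092 = 3.900
Arc 4: start y=0.000, vy=3.900 → t=0.780, apex=0.761, x_land=77.742, impact vy=-3.900
  bounce: vy ← 0.55·3.900 = 2.145
Arc 5: start y=0.000, vy=2.145 → t=0.429, apex=0.230, x_land=81.586, impact vy=-2.145
  bounce: vy ← 0.55·2.145 = 1.180
Arc 6: start y=0.000, vy=1.180 → t=0.236, apex=0.070, x_land=83.701, impact vy=-1.180
  bounce: vy ← 0.55·1.180 = 0.649
Arc 7: start y=0.000, vy=0.649 → t=0.130, apex=0.021, x_land=84.864, impact vy=-0.649
  bounce: vy ← 0.55·0.649 = 0.357

1 3.899 27.480 34.938
2 2.579 8.313 58.044
3 1.418 2.515 70.753
4 0.780 0.761 77.742
5 0.429 0.230 81.586
6 0.236 0.070 83.701
7 0.130 0.021 84.864
final: 84.864 0.357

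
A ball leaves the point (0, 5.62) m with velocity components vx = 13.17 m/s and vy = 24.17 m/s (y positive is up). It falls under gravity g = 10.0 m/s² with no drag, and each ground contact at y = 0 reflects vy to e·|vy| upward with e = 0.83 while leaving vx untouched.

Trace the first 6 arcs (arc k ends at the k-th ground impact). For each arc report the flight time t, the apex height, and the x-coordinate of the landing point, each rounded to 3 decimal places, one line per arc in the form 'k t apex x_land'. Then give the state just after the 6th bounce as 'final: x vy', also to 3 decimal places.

1 5.056 34.829 66.591
2 4.381 23.994 124.292
3 3.636 16.529 172.184
4 3.018 11.387 211.934
5 2.505 7.845 244.927
6 2.079 5.404 272.311
final: 272.311 8.629

Arc 1: start y=5.620, vy=24.170 → t=5.056, apex=34.829, x_land=66.591, impact vy=-26.393
  bounce: vy ← 0.83·26.393 = 21.906
Arc 2: start y=0.000, vy=21.906 → t=4.381, apex=23.994, x_land=124.292, impact vy=-21.906
  bounce: vy ← 0.83·21.906 = 18.182
Arc 3: start y=0.000, vy=18.182 → t=3.636, apex=16.529, x_land=172.184, impact vy=-18.182
  bounce: vy ← 0.83·18.182 = 15.091
Arc 4: start y=0.000, vy=15.091 → t=3.018, apex=11.387, x_land=211.934, impact vy=-15.091
  bounce: vy ← 0.83·15.091 = 12.526
Arc 5: start y=0.000, vy=12.526 → t=2.505, apex=7.845, x_land=244.927, impact vy=-12.526
  bounce: vy ← 0.83·12.526 = 10.396
Arc 6: start y=0.000, vy=10.396 → t=2.079, apex=5.404, x_land=272.311, impact vy=-10.396
  bounce: vy ← 0.83·10.396 = 8.629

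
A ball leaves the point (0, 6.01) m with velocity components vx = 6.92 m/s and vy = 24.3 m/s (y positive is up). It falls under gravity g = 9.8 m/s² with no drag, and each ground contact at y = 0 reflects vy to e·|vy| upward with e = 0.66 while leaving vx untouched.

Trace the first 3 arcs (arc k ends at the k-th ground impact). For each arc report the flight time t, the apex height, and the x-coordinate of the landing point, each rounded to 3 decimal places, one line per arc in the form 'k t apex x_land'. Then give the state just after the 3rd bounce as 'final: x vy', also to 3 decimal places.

1 5.195 36.137 35.951
2 3.585 15.741 60.757
3 2.366 6.857 77.129
final: 77.129 7.651

Arc 1: start y=6.010, vy=24.300 → t=5.195, apex=36.137, x_land=35.951, impact vy=-26.614
  bounce: vy ← 0.66·26.614 = 17.565
Arc 2: start y=0.000, vy=17.565 → t=3.585, apex=15.741, x_land=60.757, impact vy=-17.565
  bounce: vy ← 0.66·17.565 = 11.593
Arc 3: start y=0.000, vy=11.593 → t=2.366, apex=6.857, x_land=77.129, impact vy=-11.593
  bounce: vy ← 0.66·11.593 = 7.651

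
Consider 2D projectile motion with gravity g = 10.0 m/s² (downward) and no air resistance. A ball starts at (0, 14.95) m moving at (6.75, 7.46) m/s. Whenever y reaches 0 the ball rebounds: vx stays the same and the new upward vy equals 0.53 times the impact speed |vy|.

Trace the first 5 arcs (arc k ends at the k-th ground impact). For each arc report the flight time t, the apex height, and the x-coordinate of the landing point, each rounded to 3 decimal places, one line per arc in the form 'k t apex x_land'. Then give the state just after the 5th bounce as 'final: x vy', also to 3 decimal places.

Arc 1: start y=14.950, vy=7.460 → t=2.629, apex=17.733, x_land=17.747, impact vy=-18.832
  bounce: vy ← 0.53·18.832 = 9.981
Arc 2: start y=0.000, vy=9.981 → t=1.996, apex=4.981, x_land=31.222, impact vy=-9.981
  bounce: vy ← 0.53·9.981 = 5.290
Arc 3: start y=0.000, vy=5.290 → t=1.058, apex=1.399, x_land=38.363, impact vy=-5.290
  bounce: vy ← 0.53·5.290 = 2.804
Arc 4: start y=0.000, vy=2.804 → t=0.561, apex=0.393, x_land=42.148, impact vy=-2.804
  bounce: vy ← 0.53·2.804 = 1.486
Arc 5: start y=0.000, vy=1.486 → t=0.297, apex=0.110, x_land=44.154, impact vy=-1.486
  bounce: vy ← 0.53·1.486 = 0.788

1 2.629 17.733 17.747
2 1.996 4.981 31.222
3 1.058 1.399 38.363
4 0.561 0.393 42.148
5 0.297 0.110 44.154
final: 44.154 0.788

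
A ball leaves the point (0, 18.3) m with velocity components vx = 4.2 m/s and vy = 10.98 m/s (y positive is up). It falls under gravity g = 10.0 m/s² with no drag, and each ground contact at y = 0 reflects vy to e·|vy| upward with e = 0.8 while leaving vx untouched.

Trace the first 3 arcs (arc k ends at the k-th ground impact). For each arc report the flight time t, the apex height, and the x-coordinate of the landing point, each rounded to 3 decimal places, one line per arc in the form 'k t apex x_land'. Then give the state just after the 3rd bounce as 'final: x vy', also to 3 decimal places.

1 3.304 24.328 13.876
2 3.529 15.570 28.699
3 2.823 9.965 40.558
final: 40.558 11.294

Arc 1: start y=18.300, vy=10.980 → t=3.304, apex=24.328, x_land=13.876, impact vy=-22.058
  bounce: vy ← 0.8·22.058 = 17.646
Arc 2: start y=0.000, vy=17.646 → t=3.529, apex=15.570, x_land=28.699, impact vy=-17.646
  bounce: vy ← 0.8·17.646 = 14.117
Arc 3: start y=0.000, vy=14.117 → t=2.823, apex=9.965, x_land=40.558, impact vy=-14.117
  bounce: vy ← 0.8·14.117 = 11.294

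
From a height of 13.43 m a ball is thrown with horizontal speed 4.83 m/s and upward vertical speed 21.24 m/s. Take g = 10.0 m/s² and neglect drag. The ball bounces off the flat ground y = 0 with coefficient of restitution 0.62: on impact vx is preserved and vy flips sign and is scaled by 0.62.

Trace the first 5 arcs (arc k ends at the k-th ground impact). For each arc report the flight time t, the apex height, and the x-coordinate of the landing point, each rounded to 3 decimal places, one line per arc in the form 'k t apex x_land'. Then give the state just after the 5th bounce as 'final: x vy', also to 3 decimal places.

1 4.807 35.987 23.217
2 3.327 13.833 39.285
3 2.063 5.318 49.247
4 1.279 2.044 55.423
5 0.793 0.786 59.252
final: 59.252 2.458

Arc 1: start y=13.430, vy=21.240 → t=4.807, apex=35.987, x_land=23.217, impact vy=-26.828
  bounce: vy ← 0.62·26.828 = 16.633
Arc 2: start y=0.000, vy=16.633 → t=3.327, apex=13.833, x_land=39.285, impact vy=-16.633
  bounce: vy ← 0.62·16.633 = 10.313
Arc 3: start y=0.000, vy=10.313 → t=2.063, apex=5.318, x_land=49.247, impact vy=-10.313
  bounce: vy ← 0.62·10.313 = 6.394
Arc 4: start y=0.000, vy=6.394 → t=1.279, apex=2.044, x_land=55.423, impact vy=-6.394
  bounce: vy ← 0.62·6.394 = 3.964
Arc 5: start y=0.000, vy=3.964 → t=0.793, apex=0.786, x_land=59.252, impact vy=-3.964
  bounce: vy ← 0.62·3.964 = 2.458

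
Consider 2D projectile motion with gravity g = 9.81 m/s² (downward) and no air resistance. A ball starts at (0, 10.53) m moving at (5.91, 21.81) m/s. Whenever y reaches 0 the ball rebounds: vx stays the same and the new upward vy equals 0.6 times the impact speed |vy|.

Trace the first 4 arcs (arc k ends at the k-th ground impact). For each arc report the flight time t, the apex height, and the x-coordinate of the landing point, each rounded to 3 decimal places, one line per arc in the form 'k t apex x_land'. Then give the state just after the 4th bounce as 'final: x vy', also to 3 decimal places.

1 4.886 34.774 28.875
2 3.195 12.519 47.759
3 1.917 4.507 59.089
4 1.150 1.622 65.887
final: 65.887 3.385

Arc 1: start y=10.530, vy=21.810 → t=4.886, apex=34.774, x_land=28.875, impact vy=-26.120
  bounce: vy ← 0.6·26.120 = 15.672
Arc 2: start y=0.000, vy=15.672 → t=3.195, apex=12.519, x_land=47.759, impact vy=-15.672
  bounce: vy ← 0.6·15.672 = 9.403
Arc 3: start y=0.000, vy=9.403 → t=1.917, apex=4.507, x_land=59.089, impact vy=-9.403
  bounce: vy ← 0.6·9.403 = 5.642
Arc 4: start y=0.000, vy=5.642 → t=1.150, apex=1.622, x_land=65.887, impact vy=-5.642
  bounce: vy ← 0.6·5.642 = 3.385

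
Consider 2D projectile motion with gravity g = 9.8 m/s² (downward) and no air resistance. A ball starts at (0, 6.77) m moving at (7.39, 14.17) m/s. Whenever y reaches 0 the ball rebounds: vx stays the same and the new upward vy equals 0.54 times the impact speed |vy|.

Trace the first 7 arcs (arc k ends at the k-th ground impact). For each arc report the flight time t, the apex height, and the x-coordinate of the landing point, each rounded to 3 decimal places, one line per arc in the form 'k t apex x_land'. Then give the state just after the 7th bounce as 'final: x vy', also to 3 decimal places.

1 3.309 17.014 24.456
2 2.012 4.961 39.328
3 1.087 1.447 47.359
4 0.587 0.422 51.696
5 0.317 0.123 54.038
6 0.171 0.036 55.302
7 0.092 0.010 55.985
final: 55.985 0.245

Arc 1: start y=6.770, vy=14.170 → t=3.309, apex=17.014, x_land=24.456, impact vy=-18.261
  bounce: vy ← 0.54·18.261 = 9.861
Arc 2: start y=0.000, vy=9.861 → t=2.012, apex=4.961, x_land=39.328, impact vy=-9.861
  bounce: vy ← 0.54·9.861 = 5.325
Arc 3: start y=0.000, vy=5.325 → t=1.087, apex=1.447, x_land=47.359, impact vy=-5.325
  bounce: vy ← 0.54·5.325 = 2.876
Arc 4: start y=0.000, vy=2.876 → t=0.587, apex=0.422, x_land=51.696, impact vy=-2.876
  bounce: vy ← 0.54·2.876 = 1.553
Arc 5: start y=0.000, vy=1.553 → t=0.317, apex=0.123, x_land=54.038, impact vy=-1.553
  bounce: vy ← 0.54·1.553 = 0.839
Arc 6: start y=0.000, vy=0.839 → t=0.171, apex=0.036, x_land=55.302, impact vy=-0.839
  bounce: vy ← 0.54·0.839 = 0.453
Arc 7: start y=0.000, vy=0.453 → t=0.092, apex=0.010, x_land=55.985, impact vy=-0.453
  bounce: vy ← 0.54·0.453 = 0.245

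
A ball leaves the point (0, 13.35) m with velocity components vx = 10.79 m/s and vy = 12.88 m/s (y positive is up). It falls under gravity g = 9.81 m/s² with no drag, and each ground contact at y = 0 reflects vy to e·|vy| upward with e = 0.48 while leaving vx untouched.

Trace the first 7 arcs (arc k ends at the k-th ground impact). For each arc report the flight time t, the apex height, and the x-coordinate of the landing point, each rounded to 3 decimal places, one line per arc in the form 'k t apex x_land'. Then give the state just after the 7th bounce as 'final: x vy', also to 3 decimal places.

Arc 1: start y=13.350, vy=12.880 → t=3.421, apex=21.805, x_land=36.917, impact vy=-20.684
  bounce: vy ← 0.48·20.684 = 9.928
Arc 2: start y=0.000, vy=9.928 → t=2.024, apex=5.024, x_land=58.757, impact vy=-9.928
  bounce: vy ← 0.48·9.928 = 4.766
Arc 3: start y=0.000, vy=4.766 → t=0.972, apex=1.158, x_land=69.240, impact vy=-4.766
  bounce: vy ← 0.48·4.766 = 2.287
Arc 4: start y=0.000, vy=2.287 → t=0.466, apex=0.267, x_land=74.272, impact vy=-2.287
  bounce: vy ← 0.48·2.287 = 1.098
Arc 5: start y=0.000, vy=1.098 → t=0.224, apex=0.061, x_land=76.687, impact vy=-1.098
  bounce: vy ← 0.48·1.098 = 0.527
Arc 6: start y=0.000, vy=0.527 → t=0.107, apex=0.014, x_land=77.847, impact vy=-0.527
  bounce: vy ← 0.48·0.527 = 0.253
Arc 7: start y=0.000, vy=0.253 → t=0.052, apex=0.003, x_land=78.403, impact vy=-0.253
  bounce: vy ← 0.48·0.253 = 0.121

1 3.421 21.805 36.917
2 2.024 5.024 58.757
3 0.972 1.158 69.240
4 0.466 0.267 74.272
5 0.224 0.061 76.687
6 0.107 0.014 77.847
7 0.052 0.003 78.403
final: 78.403 0.121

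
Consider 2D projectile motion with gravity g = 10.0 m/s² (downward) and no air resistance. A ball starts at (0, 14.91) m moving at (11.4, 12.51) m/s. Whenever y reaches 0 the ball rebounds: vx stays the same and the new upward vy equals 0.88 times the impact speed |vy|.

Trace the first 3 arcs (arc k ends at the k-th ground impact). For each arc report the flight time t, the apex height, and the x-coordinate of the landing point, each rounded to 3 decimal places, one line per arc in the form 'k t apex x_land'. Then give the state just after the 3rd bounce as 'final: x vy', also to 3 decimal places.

1 3.383 22.735 38.570
2 3.753 17.606 81.354
3 3.303 13.634 119.004
final: 119.004 14.532

Arc 1: start y=14.910, vy=12.510 → t=3.383, apex=22.735, x_land=38.570, impact vy=-21.324
  bounce: vy ← 0.88·21.324 = 18.765
Arc 2: start y=0.000, vy=18.765 → t=3.753, apex=17.606, x_land=81.354, impact vy=-18.765
  bounce: vy ← 0.88·18.765 = 16.513
Arc 3: start y=0.000, vy=16.513 → t=3.303, apex=13.634, x_land=119.004, impact vy=-16.513
  bounce: vy ← 0.88·16.513 = 14.532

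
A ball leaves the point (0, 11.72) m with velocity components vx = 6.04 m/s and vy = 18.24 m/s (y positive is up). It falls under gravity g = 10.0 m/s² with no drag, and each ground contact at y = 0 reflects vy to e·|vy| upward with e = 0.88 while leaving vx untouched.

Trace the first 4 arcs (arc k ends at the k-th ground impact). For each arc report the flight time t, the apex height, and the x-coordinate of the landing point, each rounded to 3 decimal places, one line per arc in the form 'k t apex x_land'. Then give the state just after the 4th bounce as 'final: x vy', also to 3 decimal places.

Arc 1: start y=11.720, vy=18.240 → t=4.205, apex=28.355, x_land=25.401, impact vy=-23.814
  bounce: vy ← 0.88·23.814 = 20.956
Arc 2: start y=0.000, vy=20.956 → t=4.191, apex=21.958, x_land=50.716, impact vy=-20.956
  bounce: vy ← 0.88·20.956 = 18.441
Arc 3: start y=0.000, vy=18.441 → t=3.688, apex=17.004, x_land=72.993, impact vy=-18.441
  bounce: vy ← 0.88·18.441 = 16.228
Arc 4: start y=0.000, vy=16.228 → t=3.246, apex=13.168, x_land=92.597, impact vy=-16.228
  bounce: vy ← 0.88·16.228 = 14.281

1 4.205 28.355 25.401
2 4.191 21.958 50.716
3 3.688 17.004 72.993
4 3.246 13.168 92.597
final: 92.597 14.281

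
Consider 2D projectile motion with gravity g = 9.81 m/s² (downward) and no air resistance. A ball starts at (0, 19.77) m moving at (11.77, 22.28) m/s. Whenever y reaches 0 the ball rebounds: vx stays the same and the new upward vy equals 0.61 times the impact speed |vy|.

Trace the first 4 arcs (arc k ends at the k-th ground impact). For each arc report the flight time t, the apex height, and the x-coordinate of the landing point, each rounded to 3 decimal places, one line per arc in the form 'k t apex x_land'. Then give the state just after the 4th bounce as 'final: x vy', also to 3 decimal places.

Arc 1: start y=19.770, vy=22.280 → t=5.302, apex=45.071, x_land=62.410, impact vy=-29.737
  bounce: vy ← 0.61·29.737 = 18.140
Arc 2: start y=0.000, vy=18.140 → t=3.698, apex=16.771, x_land=105.937, impact vy=-18.140
  bounce: vy ← 0.61·18.140 = 11.065
Arc 3: start y=0.000, vy=11.065 → t=2.256, apex=6.240, x_land=132.489, impact vy=-11.065
  bounce: vy ← 0.61·11.065 = 6.750
Arc 4: start y=0.000, vy=6.750 → t=1.376, apex=2.322, x_land=148.686, impact vy=-6.750
  bounce: vy ← 0.61·6.750 = 4.117

1 5.302 45.071 62.410
2 3.698 16.771 105.937
3 2.256 6.240 132.489
4 1.376 2.322 148.686
final: 148.686 4.117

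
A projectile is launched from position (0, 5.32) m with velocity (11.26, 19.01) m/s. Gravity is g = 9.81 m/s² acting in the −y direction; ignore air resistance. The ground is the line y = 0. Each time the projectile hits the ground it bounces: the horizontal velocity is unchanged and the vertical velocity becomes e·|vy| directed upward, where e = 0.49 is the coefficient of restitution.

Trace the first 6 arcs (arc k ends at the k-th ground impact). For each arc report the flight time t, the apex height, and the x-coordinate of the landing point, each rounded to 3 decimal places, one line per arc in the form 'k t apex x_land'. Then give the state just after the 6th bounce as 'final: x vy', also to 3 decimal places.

1 4.138 23.739 46.591
2 2.156 5.700 70.867
3 1.056 1.369 82.762
4 0.518 0.329 88.591
5 0.254 0.079 91.447
6 0.124 0.019 92.846
final: 92.846 0.299

Arc 1: start y=5.320, vy=19.010 → t=4.138, apex=23.739, x_land=46.591, impact vy=-21.581
  bounce: vy ← 0.49·21.581 = 10.575
Arc 2: start y=0.000, vy=10.575 → t=2.156, apex=5.700, x_land=70.867, impact vy=-10.575
  bounce: vy ← 0.49·10.575 = 5.182
Arc 3: start y=0.000, vy=5.182 → t=1.056, apex=1.369, x_land=82.762, impact vy=-5.182
  bounce: vy ← 0.49·5.182 = 2.539
Arc 4: start y=0.000, vy=2.539 → t=0.518, apex=0.329, x_land=88.591, impact vy=-2.539
  bounce: vy ← 0.49·2.539 = 1.244
Arc 5: start y=0.000, vy=1.244 → t=0.254, apex=0.079, x_land=91.447, impact vy=-1.244
  bounce: vy ← 0.49·1.244 = 0.610
Arc 6: start y=0.000, vy=0.610 → t=0.124, apex=0.019, x_land=92.846, impact vy=-0.610
  bounce: vy ← 0.49·0.610 = 0.299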